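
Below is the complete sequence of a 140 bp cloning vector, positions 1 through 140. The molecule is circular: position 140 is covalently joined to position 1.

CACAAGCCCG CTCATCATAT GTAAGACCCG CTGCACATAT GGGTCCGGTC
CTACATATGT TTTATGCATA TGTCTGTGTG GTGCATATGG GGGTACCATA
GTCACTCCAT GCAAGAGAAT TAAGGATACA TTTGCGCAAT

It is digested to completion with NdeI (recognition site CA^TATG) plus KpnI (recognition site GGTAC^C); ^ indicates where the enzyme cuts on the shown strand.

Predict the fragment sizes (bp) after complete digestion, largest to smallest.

61, 20, 18, 17, 13, 11 bp

NdeI sites (CATATG) start at positions 16, 36, 54, 67, 84.
NdeI cuts after base 2 of each site, so after positions 17, 37, 55, 68, 85.
The KpnI site (GGTACC) starts at position 92.
KpnI cuts after base 5 of each site (before the last base), so after position 96.
Combined cut positions: 17, 37, 55, 68, 85, 96.
Circular molecule, 6 cuts → 6 fragments:
  18–37 → 20 bp
  38–55 → 18 bp
  56–68 → 13 bp
  69–85 → 17 bp
  86–96 → 11 bp
  97–140 then 1–17 → 44 + 17 = 61 bp
Sorted largest to smallest: 61, 20, 18, 17, 13, 11 bp.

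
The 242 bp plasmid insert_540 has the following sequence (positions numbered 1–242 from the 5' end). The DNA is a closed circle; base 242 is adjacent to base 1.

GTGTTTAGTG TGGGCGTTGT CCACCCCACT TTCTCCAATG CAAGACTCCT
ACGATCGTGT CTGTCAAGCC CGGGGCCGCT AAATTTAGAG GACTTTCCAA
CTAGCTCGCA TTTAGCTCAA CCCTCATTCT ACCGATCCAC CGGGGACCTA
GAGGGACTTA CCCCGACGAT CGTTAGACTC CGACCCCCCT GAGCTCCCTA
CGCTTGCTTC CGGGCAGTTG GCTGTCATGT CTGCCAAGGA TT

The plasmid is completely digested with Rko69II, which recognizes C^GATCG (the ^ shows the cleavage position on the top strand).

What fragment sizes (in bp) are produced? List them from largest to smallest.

Rko69II sites (CGATCG) start at positions 52, 167.
Rko69II cuts after the first base of each site, so after positions 52, 167.
Circular molecule, 2 cuts → 2 fragments:
  53–167 → 115 bp
  168–242 then 1–52 → 75 + 52 = 127 bp
Sorted largest to smallest: 127, 115 bp.

127, 115 bp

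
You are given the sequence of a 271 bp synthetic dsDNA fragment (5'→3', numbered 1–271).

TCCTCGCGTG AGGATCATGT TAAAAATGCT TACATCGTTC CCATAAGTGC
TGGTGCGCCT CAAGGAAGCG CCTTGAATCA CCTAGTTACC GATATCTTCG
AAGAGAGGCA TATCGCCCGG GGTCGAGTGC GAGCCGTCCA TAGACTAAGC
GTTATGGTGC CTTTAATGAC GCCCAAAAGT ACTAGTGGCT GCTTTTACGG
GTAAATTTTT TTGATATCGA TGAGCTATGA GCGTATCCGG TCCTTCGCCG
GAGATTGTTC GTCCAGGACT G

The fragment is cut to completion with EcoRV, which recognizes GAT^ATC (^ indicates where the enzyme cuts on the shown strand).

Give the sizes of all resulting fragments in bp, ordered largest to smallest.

EcoRV sites (GATATC) start at positions 91, 213.
EcoRV cuts after base 3 of each site, so after positions 93, 215.
Linear molecule, 2 cuts → 3 fragments:
  1–93 → 93 bp
  94–215 → 122 bp
  216–271 → 56 bp
Sorted largest to smallest: 122, 93, 56 bp.

122, 93, 56 bp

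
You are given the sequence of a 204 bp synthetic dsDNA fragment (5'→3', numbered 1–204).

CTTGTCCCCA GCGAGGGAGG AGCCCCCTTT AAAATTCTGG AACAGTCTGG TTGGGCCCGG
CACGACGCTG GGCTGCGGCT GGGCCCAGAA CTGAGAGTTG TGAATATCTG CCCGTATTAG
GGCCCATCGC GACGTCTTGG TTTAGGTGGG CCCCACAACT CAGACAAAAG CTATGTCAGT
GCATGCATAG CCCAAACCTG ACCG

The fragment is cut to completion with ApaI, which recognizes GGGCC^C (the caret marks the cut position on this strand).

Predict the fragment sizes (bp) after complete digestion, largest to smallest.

ApaI sites (GGGCCC) start at positions 53, 81, 120, 148.
ApaI cuts after base 5 of each site (before the last base), so after positions 57, 85, 124, 152.
Linear molecule, 4 cuts → 5 fragments:
  1–57 → 57 bp
  58–85 → 28 bp
  86–124 → 39 bp
  125–152 → 28 bp
  153–204 → 52 bp
Sorted largest to smallest: 57, 52, 39, 28, 28 bp.

57, 52, 39, 28, 28 bp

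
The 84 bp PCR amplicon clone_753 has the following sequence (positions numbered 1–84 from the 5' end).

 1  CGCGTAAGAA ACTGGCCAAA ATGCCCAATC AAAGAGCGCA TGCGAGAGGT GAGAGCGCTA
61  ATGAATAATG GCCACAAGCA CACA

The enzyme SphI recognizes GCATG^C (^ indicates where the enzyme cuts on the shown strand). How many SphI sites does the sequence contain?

GCATGC occurs starting at position 38.
SphI cuts at 1 site.

1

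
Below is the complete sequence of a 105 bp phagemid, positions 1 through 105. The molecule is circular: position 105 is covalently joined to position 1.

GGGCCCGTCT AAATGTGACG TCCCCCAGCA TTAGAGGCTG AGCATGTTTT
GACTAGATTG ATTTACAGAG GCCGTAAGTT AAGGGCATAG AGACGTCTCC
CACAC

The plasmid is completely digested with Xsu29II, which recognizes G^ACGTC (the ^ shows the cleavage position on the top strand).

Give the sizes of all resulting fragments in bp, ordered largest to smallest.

75, 30 bp

Xsu29II sites (GACGTC) start at positions 17, 92.
Xsu29II cuts after the first base of each site, so after positions 17, 92.
Circular molecule, 2 cuts → 2 fragments:
  18–92 → 75 bp
  93–105 then 1–17 → 13 + 17 = 30 bp
Sorted largest to smallest: 75, 30 bp.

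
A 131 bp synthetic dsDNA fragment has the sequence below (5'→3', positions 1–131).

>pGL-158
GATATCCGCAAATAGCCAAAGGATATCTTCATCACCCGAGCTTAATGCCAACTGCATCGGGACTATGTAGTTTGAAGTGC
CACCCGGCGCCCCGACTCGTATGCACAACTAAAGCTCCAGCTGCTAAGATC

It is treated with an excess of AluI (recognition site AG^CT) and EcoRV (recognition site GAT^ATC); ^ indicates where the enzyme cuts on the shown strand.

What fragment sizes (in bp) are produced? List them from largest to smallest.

74, 21, 16, 11, 6, 3 bp

AluI sites (AGCT) start at positions 39, 113, 119.
AluI cuts after base 2 of each site, so after positions 40, 114, 120.
EcoRV sites (GATATC) start at positions 1, 22.
EcoRV cuts after base 3 of each site, so after positions 3, 24.
Combined cut positions: 3, 24, 40, 114, 120.
Linear molecule, 5 cuts → 6 fragments:
  1–3 → 3 bp
  4–24 → 21 bp
  25–40 → 16 bp
  41–114 → 74 bp
  115–120 → 6 bp
  121–131 → 11 bp
Sorted largest to smallest: 74, 21, 16, 11, 6, 3 bp.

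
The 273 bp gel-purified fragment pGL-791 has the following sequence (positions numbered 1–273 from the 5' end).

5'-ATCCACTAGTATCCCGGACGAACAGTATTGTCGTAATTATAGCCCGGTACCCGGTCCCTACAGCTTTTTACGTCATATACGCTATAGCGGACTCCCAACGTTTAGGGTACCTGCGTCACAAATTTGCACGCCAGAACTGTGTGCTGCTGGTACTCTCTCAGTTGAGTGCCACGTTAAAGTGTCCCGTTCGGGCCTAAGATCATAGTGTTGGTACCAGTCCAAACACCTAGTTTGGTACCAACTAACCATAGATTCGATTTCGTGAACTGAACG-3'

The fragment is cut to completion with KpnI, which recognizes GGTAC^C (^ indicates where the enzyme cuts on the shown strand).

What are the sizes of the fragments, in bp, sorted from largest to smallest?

104, 60, 50, 35, 24 bp

KpnI sites (GGTACC) start at positions 46, 106, 210, 234.
KpnI cuts after base 5 of each site (before the last base), so after positions 50, 110, 214, 238.
Linear molecule, 4 cuts → 5 fragments:
  1–50 → 50 bp
  51–110 → 60 bp
  111–214 → 104 bp
  215–238 → 24 bp
  239–273 → 35 bp
Sorted largest to smallest: 104, 60, 50, 35, 24 bp.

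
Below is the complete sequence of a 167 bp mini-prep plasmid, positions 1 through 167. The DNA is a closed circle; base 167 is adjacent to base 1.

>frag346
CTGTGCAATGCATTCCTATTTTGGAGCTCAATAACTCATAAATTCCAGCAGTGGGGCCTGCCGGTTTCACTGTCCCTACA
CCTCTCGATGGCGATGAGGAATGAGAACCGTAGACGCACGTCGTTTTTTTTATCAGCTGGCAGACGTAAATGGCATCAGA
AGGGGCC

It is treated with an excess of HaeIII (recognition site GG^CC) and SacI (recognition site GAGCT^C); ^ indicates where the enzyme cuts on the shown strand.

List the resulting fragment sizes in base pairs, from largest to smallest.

HaeIII sites (GGCC) start at positions 55, 164.
HaeIII cuts after base 2 of each site, so after positions 56, 165.
The SacI site (GAGCTC) starts at position 24.
SacI cuts after base 5 of each site (before the last base), so after position 28.
Combined cut positions: 28, 56, 165.
Circular molecule, 3 cuts → 3 fragments:
  29–56 → 28 bp
  57–165 → 109 bp
  166–167 then 1–28 → 2 + 28 = 30 bp
Sorted largest to smallest: 109, 30, 28 bp.

109, 30, 28 bp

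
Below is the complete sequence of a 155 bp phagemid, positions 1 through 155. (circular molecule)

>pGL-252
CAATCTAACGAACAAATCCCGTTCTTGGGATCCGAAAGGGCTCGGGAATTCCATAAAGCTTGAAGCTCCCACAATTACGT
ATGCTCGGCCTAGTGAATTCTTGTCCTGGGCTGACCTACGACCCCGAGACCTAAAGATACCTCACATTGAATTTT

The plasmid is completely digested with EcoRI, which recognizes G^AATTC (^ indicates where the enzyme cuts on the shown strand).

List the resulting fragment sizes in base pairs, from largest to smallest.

106, 49 bp

EcoRI sites (GAATTC) start at positions 46, 95.
EcoRI cuts after the first base of each site, so after positions 46, 95.
Circular molecule, 2 cuts → 2 fragments:
  47–95 → 49 bp
  96–155 then 1–46 → 60 + 46 = 106 bp
Sorted largest to smallest: 106, 49 bp.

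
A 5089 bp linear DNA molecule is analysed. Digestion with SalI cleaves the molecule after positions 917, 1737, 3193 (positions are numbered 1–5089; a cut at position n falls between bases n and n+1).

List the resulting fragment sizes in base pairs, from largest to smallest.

1896, 1456, 917, 820 bp

Linear molecule, 3 cuts → 4 fragments:
  917 − 0 = 917 bp
  1737 − 917 = 820 bp
  3193 − 1737 = 1456 bp
  5089 − 3193 = 1896 bp
Sorted largest to smallest: 1896, 1456, 917, 820 bp.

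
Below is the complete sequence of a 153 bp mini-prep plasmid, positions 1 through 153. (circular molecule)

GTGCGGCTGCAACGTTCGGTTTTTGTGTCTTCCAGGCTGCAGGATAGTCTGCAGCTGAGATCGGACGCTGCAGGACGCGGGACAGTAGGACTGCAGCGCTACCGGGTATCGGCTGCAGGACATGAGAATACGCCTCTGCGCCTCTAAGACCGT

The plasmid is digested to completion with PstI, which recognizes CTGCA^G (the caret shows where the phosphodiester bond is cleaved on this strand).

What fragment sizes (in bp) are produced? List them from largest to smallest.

PstI sites (CTGCAG) start at positions 37, 49, 68, 91, 113.
PstI cuts after base 5 of each site (before the last base), so after positions 41, 53, 72, 95, 117.
Circular molecule, 5 cuts → 5 fragments:
  42–53 → 12 bp
  54–72 → 19 bp
  73–95 → 23 bp
  96–117 → 22 bp
  118–153 then 1–41 → 36 + 41 = 77 bp
Sorted largest to smallest: 77, 23, 22, 19, 12 bp.

77, 23, 22, 19, 12 bp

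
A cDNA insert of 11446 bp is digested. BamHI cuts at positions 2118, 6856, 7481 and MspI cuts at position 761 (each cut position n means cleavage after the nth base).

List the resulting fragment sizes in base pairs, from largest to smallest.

4738, 3965, 1357, 761, 625 bp

Combined cut positions (sorted): 761, 2118, 6856, 7481.
Linear molecule, 4 cuts → 5 fragments:
  761 − 0 = 761 bp
  2118 − 761 = 1357 bp
  6856 − 2118 = 4738 bp
  7481 − 6856 = 625 bp
  11446 − 7481 = 3965 bp
Sorted largest to smallest: 4738, 3965, 1357, 761, 625 bp.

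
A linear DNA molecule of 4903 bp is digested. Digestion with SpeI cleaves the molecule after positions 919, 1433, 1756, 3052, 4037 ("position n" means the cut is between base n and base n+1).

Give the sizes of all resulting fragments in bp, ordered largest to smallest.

Linear molecule, 5 cuts → 6 fragments:
  919 − 0 = 919 bp
  1433 − 919 = 514 bp
  1756 − 1433 = 323 bp
  3052 − 1756 = 1296 bp
  4037 − 3052 = 985 bp
  4903 − 4037 = 866 bp
Sorted largest to smallest: 1296, 985, 919, 866, 514, 323 bp.

1296, 985, 919, 866, 514, 323 bp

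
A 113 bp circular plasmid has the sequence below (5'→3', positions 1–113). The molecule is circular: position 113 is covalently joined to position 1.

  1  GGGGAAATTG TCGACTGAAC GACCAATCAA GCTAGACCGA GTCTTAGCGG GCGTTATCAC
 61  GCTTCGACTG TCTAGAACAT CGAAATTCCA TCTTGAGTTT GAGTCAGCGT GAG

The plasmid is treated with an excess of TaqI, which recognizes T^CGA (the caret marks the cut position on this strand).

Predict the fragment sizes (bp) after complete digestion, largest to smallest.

TaqI sites (TCGA) start at positions 11, 64, 80.
TaqI cuts after the first base of each site, so after positions 11, 64, 80.
Circular molecule, 3 cuts → 3 fragments:
  12–64 → 53 bp
  65–80 → 16 bp
  81–113 then 1–11 → 33 + 11 = 44 bp
Sorted largest to smallest: 53, 44, 16 bp.

53, 44, 16 bp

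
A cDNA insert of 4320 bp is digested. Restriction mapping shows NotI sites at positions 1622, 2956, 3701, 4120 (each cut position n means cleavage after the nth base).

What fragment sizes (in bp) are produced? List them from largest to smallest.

Linear molecule, 4 cuts → 5 fragments:
  1622 − 0 = 1622 bp
  2956 − 1622 = 1334 bp
  3701 − 2956 = 745 bp
  4120 − 3701 = 419 bp
  4320 − 4120 = 200 bp
Sorted largest to smallest: 1622, 1334, 745, 419, 200 bp.

1622, 1334, 745, 419, 200 bp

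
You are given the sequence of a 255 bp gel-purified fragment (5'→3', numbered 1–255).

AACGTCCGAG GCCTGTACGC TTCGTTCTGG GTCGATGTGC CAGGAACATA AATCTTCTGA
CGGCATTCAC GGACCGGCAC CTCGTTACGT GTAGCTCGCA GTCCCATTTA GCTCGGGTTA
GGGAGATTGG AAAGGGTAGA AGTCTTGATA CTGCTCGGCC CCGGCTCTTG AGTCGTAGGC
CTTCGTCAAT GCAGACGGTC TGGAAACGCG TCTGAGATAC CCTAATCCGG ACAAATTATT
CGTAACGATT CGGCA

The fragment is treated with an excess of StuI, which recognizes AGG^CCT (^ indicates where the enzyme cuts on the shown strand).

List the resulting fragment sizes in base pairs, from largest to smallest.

168, 76, 11 bp

StuI sites (AGGCCT) start at positions 9, 177.
StuI cuts after base 3 of each site, so after positions 11, 179.
Linear molecule, 2 cuts → 3 fragments:
  1–11 → 11 bp
  12–179 → 168 bp
  180–255 → 76 bp
Sorted largest to smallest: 168, 76, 11 bp.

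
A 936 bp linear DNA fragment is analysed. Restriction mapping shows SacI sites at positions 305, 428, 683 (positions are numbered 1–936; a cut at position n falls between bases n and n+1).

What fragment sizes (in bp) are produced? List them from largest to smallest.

305, 255, 253, 123 bp

Linear molecule, 3 cuts → 4 fragments:
  305 − 0 = 305 bp
  428 − 305 = 123 bp
  683 − 428 = 255 bp
  936 − 683 = 253 bp
Sorted largest to smallest: 305, 255, 253, 123 bp.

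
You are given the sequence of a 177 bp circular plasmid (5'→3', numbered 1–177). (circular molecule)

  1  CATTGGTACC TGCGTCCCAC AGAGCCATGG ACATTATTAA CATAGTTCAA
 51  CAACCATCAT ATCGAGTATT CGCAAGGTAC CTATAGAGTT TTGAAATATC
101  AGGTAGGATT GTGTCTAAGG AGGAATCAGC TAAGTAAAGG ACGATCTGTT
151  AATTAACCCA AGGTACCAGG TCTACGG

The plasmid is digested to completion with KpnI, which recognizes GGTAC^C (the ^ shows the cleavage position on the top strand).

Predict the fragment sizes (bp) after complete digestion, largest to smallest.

KpnI sites (GGTACC) start at positions 5, 76, 162.
KpnI cuts after base 5 of each site (before the last base), so after positions 9, 80, 166.
Circular molecule, 3 cuts → 3 fragments:
  10–80 → 71 bp
  81–166 → 86 bp
  167–177 then 1–9 → 11 + 9 = 20 bp
Sorted largest to smallest: 86, 71, 20 bp.

86, 71, 20 bp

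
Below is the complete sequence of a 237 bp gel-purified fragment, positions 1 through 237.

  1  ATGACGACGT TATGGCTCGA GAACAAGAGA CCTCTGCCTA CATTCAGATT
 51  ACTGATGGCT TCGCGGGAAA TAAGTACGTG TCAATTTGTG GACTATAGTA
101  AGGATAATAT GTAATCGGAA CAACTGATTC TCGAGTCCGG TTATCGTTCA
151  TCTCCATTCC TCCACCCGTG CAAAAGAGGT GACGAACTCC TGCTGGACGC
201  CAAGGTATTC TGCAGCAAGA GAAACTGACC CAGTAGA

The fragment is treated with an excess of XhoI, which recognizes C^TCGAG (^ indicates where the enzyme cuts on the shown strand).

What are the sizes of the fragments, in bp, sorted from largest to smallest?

XhoI sites (CTCGAG) start at positions 16, 130.
XhoI cuts after the first base of each site, so after positions 16, 130.
Linear molecule, 2 cuts → 3 fragments:
  1–16 → 16 bp
  17–130 → 114 bp
  131–237 → 107 bp
Sorted largest to smallest: 114, 107, 16 bp.

114, 107, 16 bp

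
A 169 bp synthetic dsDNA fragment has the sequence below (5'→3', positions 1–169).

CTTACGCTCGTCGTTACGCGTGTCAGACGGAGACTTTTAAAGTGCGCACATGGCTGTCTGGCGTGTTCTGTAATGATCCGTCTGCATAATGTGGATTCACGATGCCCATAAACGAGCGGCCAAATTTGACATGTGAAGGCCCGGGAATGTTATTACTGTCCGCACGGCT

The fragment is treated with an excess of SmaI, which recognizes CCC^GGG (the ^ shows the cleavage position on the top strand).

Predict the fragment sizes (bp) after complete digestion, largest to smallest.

142, 27 bp

The SmaI site (CCCGGG) starts at position 140.
SmaI cuts after base 3 of each site, so after position 142.
Linear molecule, 1 cut → 2 fragments:
  1–142 → 142 bp
  143–169 → 27 bp
Sorted largest to smallest: 142, 27 bp.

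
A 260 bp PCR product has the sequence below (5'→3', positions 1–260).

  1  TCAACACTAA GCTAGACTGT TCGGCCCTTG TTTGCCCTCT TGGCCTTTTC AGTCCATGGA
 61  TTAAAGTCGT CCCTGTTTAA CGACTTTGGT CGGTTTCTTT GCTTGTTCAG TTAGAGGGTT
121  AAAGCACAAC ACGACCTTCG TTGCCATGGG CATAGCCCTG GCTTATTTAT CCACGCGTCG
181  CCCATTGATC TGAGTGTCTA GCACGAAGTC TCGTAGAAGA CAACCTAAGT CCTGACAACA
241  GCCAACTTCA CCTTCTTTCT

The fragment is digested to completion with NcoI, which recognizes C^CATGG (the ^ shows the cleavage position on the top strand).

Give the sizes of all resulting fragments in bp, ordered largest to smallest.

NcoI sites (CCATGG) start at positions 54, 144.
NcoI cuts after the first base of each site, so after positions 54, 144.
Linear molecule, 2 cuts → 3 fragments:
  1–54 → 54 bp
  55–144 → 90 bp
  145–260 → 116 bp
Sorted largest to smallest: 116, 90, 54 bp.

116, 90, 54 bp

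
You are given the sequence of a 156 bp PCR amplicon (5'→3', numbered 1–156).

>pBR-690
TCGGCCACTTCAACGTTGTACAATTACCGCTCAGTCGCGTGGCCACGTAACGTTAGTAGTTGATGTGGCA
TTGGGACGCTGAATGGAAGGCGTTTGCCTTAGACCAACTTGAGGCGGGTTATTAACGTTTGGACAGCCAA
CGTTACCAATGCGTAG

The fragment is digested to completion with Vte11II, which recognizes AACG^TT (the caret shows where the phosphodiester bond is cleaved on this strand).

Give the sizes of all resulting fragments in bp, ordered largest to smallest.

Vte11II sites (AACGTT) start at positions 12, 49, 124, 139.
Vte11II cuts after base 4 of each site, so after positions 15, 52, 127, 142.
Linear molecule, 4 cuts → 5 fragments:
  1–15 → 15 bp
  16–52 → 37 bp
  53–127 → 75 bp
  128–142 → 15 bp
  143–156 → 14 bp
Sorted largest to smallest: 75, 37, 15, 15, 14 bp.

75, 37, 15, 15, 14 bp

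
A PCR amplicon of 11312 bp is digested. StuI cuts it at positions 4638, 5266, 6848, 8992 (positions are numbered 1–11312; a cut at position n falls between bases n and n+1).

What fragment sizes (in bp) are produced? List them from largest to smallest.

4638, 2320, 2144, 1582, 628 bp

Linear molecule, 4 cuts → 5 fragments:
  4638 − 0 = 4638 bp
  5266 − 4638 = 628 bp
  6848 − 5266 = 1582 bp
  8992 − 6848 = 2144 bp
  11312 − 8992 = 2320 bp
Sorted largest to smallest: 4638, 2320, 2144, 1582, 628 bp.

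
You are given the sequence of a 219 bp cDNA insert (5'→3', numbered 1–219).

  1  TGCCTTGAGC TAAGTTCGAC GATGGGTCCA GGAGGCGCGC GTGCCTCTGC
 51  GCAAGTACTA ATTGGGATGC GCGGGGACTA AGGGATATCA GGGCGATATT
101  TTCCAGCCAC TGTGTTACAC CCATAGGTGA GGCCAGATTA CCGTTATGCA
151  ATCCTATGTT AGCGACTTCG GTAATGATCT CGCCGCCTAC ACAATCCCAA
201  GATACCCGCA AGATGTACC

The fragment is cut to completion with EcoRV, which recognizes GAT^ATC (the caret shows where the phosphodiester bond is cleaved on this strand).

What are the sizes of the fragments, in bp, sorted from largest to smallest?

The EcoRV site (GATATC) starts at position 84.
EcoRV cuts after base 3 of each site, so after position 86.
Linear molecule, 1 cut → 2 fragments:
  1–86 → 86 bp
  87–219 → 133 bp
Sorted largest to smallest: 133, 86 bp.

133, 86 bp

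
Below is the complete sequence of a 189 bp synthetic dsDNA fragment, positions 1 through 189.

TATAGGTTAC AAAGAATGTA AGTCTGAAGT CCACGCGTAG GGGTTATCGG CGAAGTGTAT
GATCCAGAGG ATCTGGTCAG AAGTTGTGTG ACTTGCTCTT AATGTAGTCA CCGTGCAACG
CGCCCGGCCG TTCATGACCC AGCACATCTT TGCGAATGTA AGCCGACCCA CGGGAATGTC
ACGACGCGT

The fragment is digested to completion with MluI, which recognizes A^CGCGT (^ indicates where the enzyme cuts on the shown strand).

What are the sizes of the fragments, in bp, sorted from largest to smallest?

MluI sites (ACGCGT) start at positions 33, 184.
MluI cuts after the first base of each site, so after positions 33, 184.
Linear molecule, 2 cuts → 3 fragments:
  1–33 → 33 bp
  34–184 → 151 bp
  185–189 → 5 bp
Sorted largest to smallest: 151, 33, 5 bp.

151, 33, 5 bp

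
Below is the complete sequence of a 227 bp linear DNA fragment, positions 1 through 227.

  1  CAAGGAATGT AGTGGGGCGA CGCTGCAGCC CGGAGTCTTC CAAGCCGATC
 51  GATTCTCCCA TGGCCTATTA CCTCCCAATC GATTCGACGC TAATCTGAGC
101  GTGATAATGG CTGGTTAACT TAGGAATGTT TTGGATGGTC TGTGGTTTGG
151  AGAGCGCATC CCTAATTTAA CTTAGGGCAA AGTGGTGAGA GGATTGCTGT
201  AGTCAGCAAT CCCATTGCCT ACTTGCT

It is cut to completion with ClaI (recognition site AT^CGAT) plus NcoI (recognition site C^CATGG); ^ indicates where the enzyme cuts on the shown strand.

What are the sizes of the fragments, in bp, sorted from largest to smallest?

ClaI sites (ATCGAT) start at positions 48, 78.
ClaI cuts after base 2 of each site, so after positions 49, 79.
The NcoI site (CCATGG) starts at position 58.
NcoI cuts after the first base of each site, so after position 58.
Combined cut positions: 49, 58, 79.
Linear molecule, 3 cuts → 4 fragments:
  1–49 → 49 bp
  50–58 → 9 bp
  59–79 → 21 bp
  80–227 → 148 bp
Sorted largest to smallest: 148, 49, 21, 9 bp.

148, 49, 21, 9 bp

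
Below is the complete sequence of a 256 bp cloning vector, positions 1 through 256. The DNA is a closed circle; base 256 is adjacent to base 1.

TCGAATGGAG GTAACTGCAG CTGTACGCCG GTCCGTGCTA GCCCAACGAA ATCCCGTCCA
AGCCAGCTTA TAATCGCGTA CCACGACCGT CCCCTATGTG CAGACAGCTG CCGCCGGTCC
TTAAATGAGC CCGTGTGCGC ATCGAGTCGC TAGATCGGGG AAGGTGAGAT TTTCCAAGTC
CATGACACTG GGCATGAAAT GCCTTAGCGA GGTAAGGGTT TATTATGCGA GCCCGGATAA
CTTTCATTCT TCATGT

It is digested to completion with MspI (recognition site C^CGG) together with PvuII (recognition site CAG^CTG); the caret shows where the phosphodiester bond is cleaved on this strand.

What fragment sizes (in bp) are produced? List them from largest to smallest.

119, 79, 43, 8, 7 bp

MspI sites (CCGG) start at positions 28, 114, 233.
MspI cuts after the first base of each site, so after positions 28, 114, 233.
PvuII sites (CAGCTG) start at positions 18, 105.
PvuII cuts after base 3 of each site, so after positions 20, 107.
Combined cut positions: 20, 28, 107, 114, 233.
Circular molecule, 5 cuts → 5 fragments:
  21–28 → 8 bp
  29–107 → 79 bp
  108–114 → 7 bp
  115–233 → 119 bp
  234–256 then 1–20 → 23 + 20 = 43 bp
Sorted largest to smallest: 119, 79, 43, 8, 7 bp.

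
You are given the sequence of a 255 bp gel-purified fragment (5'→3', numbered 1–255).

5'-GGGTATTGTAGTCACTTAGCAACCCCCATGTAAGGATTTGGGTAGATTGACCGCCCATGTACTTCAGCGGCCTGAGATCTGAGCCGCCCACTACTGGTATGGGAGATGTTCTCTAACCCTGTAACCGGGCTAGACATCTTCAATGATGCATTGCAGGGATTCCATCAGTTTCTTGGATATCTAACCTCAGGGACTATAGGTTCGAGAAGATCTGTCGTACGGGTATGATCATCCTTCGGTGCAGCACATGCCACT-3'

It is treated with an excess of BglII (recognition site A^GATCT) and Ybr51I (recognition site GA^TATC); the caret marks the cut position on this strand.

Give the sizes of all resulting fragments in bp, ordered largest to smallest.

102, 75, 47, 31 bp

BglII sites (AGATCT) start at positions 75, 208.
BglII cuts after the first base of each site, so after positions 75, 208.
The Ybr51I site (GATATC) starts at position 176.
Ybr51I cuts after base 2 of each site, so after position 177.
Combined cut positions: 75, 177, 208.
Linear molecule, 3 cuts → 4 fragments:
  1–75 → 75 bp
  76–177 → 102 bp
  178–208 → 31 bp
  209–255 → 47 bp
Sorted largest to smallest: 102, 75, 47, 31 bp.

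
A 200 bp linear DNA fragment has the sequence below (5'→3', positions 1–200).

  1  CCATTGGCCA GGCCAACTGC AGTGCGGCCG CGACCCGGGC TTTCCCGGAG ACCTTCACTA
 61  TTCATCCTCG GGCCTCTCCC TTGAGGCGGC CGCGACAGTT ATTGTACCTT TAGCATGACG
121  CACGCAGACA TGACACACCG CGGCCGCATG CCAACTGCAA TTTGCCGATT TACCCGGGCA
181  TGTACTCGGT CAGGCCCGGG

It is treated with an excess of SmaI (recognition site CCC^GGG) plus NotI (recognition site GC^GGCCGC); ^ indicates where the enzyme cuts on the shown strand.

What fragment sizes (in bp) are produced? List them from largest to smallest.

SmaI sites (CCCGGG) start at positions 34, 173, 195.
SmaI cuts after base 3 of each site, so after positions 36, 175, 197.
NotI sites (GCGGCCGC) start at positions 24, 86, 140.
NotI cuts after base 2 of each site, so after positions 25, 87, 141.
Combined cut positions: 25, 36, 87, 141, 175, 197.
Linear molecule, 6 cuts → 7 fragments:
  1–25 → 25 bp
  26–36 → 11 bp
  37–87 → 51 bp
  88–141 → 54 bp
  142–175 → 34 bp
  176–197 → 22 bp
  198–200 → 3 bp
Sorted largest to smallest: 54, 51, 34, 25, 22, 11, 3 bp.

54, 51, 34, 25, 22, 11, 3 bp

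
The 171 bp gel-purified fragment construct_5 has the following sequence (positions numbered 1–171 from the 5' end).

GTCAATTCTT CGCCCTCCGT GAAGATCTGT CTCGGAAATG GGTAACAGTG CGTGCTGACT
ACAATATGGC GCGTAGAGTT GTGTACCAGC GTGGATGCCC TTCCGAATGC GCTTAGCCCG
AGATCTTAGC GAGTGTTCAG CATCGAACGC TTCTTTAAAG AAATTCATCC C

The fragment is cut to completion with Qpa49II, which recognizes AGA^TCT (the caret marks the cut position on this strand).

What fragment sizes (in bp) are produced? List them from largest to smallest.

98, 48, 25 bp

Qpa49II sites (AGATCT) start at positions 23, 121.
Qpa49II cuts after base 3 of each site, so after positions 25, 123.
Linear molecule, 2 cuts → 3 fragments:
  1–25 → 25 bp
  26–123 → 98 bp
  124–171 → 48 bp
Sorted largest to smallest: 98, 48, 25 bp.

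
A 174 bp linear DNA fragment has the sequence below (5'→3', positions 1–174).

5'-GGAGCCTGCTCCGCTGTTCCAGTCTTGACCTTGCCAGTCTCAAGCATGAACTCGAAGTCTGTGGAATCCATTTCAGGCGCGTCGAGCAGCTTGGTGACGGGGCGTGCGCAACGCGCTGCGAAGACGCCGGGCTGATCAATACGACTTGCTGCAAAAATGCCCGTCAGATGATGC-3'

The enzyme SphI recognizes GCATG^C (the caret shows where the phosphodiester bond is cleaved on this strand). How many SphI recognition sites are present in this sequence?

0

No occurrence of GCATGC is present in the sequence.
SphI does not cut: 0 sites.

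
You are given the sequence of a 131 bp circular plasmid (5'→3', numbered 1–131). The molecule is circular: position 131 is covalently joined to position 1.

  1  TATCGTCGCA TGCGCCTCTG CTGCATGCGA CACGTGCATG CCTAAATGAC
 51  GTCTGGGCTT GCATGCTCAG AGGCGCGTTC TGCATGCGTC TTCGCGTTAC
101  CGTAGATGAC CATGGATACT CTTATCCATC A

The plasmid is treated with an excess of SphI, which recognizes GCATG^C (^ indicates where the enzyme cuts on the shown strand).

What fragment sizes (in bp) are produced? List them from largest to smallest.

57, 25, 21, 15, 13 bp

SphI sites (GCATGC) start at positions 8, 23, 36, 61, 82.
SphI cuts after base 5 of each site (before the last base), so after positions 12, 27, 40, 65, 86.
Circular molecule, 5 cuts → 5 fragments:
  13–27 → 15 bp
  28–40 → 13 bp
  41–65 → 25 bp
  66–86 → 21 bp
  87–131 then 1–12 → 45 + 12 = 57 bp
Sorted largest to smallest: 57, 25, 21, 15, 13 bp.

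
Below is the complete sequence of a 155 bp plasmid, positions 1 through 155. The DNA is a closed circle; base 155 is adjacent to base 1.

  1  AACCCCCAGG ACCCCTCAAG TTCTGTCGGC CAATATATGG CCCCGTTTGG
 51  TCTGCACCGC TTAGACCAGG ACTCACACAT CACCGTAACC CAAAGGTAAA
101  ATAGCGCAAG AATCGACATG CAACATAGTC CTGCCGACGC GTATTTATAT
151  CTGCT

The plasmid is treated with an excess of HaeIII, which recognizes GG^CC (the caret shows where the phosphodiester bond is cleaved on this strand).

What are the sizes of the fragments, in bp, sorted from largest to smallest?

144, 11 bp

HaeIII sites (GGCC) start at positions 28, 39.
HaeIII cuts after base 2 of each site, so after positions 29, 40.
Circular molecule, 2 cuts → 2 fragments:
  30–40 → 11 bp
  41–155 then 1–29 → 115 + 29 = 144 bp
Sorted largest to smallest: 144, 11 bp.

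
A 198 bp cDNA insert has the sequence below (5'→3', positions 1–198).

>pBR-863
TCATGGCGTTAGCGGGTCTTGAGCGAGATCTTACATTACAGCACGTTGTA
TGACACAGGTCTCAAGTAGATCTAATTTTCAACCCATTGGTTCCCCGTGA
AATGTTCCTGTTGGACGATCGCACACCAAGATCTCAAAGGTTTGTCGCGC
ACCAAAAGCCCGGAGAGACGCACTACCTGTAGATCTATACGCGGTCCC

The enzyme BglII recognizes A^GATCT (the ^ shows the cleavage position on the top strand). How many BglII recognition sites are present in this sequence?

AGATCT occurs starting at positions 26, 68, 129, 181.
BglII cuts at 4 sites.

4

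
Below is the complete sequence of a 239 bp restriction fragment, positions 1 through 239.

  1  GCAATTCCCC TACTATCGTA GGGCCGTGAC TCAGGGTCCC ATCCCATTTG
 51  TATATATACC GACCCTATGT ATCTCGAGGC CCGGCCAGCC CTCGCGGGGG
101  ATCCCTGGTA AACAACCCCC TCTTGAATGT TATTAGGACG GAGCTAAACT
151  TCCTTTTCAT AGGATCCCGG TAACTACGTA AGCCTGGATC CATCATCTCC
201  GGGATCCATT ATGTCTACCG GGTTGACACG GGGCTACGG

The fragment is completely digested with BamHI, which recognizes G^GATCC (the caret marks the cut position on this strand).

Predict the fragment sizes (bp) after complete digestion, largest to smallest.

BamHI sites (GGATCC) start at positions 99, 162, 186, 202.
BamHI cuts after the first base of each site, so after positions 99, 162, 186, 202.
Linear molecule, 4 cuts → 5 fragments:
  1–99 → 99 bp
  100–162 → 63 bp
  163–186 → 24 bp
  187–202 → 16 bp
  203–239 → 37 bp
Sorted largest to smallest: 99, 63, 37, 24, 16 bp.

99, 63, 37, 24, 16 bp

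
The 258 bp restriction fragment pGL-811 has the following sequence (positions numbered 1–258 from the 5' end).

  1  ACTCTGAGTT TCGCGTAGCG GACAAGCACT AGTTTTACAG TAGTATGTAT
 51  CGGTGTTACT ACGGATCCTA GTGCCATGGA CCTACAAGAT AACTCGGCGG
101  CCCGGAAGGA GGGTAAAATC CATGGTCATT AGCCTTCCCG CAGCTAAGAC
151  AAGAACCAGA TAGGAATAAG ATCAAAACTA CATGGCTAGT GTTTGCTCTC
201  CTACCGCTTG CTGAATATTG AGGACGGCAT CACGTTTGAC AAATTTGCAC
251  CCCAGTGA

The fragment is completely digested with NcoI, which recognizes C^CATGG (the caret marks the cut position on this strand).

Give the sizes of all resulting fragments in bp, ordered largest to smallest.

NcoI sites (CCATGG) start at positions 74, 120.
NcoI cuts after the first base of each site, so after positions 74, 120.
Linear molecule, 2 cuts → 3 fragments:
  1–74 → 74 bp
  75–120 → 46 bp
  121–258 → 138 bp
Sorted largest to smallest: 138, 74, 46 bp.

138, 74, 46 bp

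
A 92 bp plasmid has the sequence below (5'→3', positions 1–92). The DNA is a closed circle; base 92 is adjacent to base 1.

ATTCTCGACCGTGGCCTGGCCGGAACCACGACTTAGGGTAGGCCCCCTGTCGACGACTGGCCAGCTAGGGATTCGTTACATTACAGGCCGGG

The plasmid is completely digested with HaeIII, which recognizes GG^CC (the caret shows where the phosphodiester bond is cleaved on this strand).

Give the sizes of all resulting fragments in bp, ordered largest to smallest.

27, 23, 19, 18, 5 bp

HaeIII sites (GGCC) start at positions 13, 18, 41, 59, 86.
HaeIII cuts after base 2 of each site, so after positions 14, 19, 42, 60, 87.
Circular molecule, 5 cuts → 5 fragments:
  15–19 → 5 bp
  20–42 → 23 bp
  43–60 → 18 bp
  61–87 → 27 bp
  88–92 then 1–14 → 5 + 14 = 19 bp
Sorted largest to smallest: 27, 23, 19, 18, 5 bp.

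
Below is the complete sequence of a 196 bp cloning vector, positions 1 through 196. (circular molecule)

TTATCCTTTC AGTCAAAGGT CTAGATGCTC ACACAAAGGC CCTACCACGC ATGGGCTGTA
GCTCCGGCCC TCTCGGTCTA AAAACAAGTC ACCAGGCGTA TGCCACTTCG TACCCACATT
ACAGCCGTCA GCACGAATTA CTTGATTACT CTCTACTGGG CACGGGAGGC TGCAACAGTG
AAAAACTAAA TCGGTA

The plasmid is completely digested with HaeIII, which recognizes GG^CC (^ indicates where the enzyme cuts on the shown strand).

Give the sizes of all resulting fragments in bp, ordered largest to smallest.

HaeIII sites (GGCC) start at positions 38, 66.
HaeIII cuts after base 2 of each site, so after positions 39, 67.
Circular molecule, 2 cuts → 2 fragments:
  40–67 → 28 bp
  68–196 then 1–39 → 129 + 39 = 168 bp
Sorted largest to smallest: 168, 28 bp.

168, 28 bp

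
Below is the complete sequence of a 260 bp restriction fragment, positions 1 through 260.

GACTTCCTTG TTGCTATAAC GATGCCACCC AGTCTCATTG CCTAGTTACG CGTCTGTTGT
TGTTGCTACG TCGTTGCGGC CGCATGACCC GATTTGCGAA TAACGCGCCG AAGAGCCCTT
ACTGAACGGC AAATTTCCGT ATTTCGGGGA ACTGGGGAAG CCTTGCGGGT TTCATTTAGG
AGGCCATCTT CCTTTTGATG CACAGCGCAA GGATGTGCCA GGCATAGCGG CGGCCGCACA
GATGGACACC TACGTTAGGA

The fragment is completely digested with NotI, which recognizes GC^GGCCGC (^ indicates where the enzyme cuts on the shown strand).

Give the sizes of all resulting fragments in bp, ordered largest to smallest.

154, 77, 29 bp

NotI sites (GCGGCCGC) start at positions 76, 230.
NotI cuts after base 2 of each site, so after positions 77, 231.
Linear molecule, 2 cuts → 3 fragments:
  1–77 → 77 bp
  78–231 → 154 bp
  232–260 → 29 bp
Sorted largest to smallest: 154, 77, 29 bp.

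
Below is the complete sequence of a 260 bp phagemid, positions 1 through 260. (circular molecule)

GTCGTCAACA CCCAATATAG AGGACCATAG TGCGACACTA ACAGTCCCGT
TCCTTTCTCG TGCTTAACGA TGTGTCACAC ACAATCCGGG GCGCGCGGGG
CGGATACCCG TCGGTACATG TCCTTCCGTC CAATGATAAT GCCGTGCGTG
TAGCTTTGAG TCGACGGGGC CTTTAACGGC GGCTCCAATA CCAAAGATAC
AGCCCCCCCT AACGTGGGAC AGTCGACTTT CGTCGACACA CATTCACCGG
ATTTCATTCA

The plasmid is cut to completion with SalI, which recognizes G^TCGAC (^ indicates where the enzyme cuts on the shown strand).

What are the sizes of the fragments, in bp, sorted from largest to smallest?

SalI sites (GTCGAC) start at positions 160, 222, 232.
SalI cuts after the first base of each site, so after positions 160, 222, 232.
Circular molecule, 3 cuts → 3 fragments:
  161–222 → 62 bp
  223–232 → 10 bp
  233–260 then 1–160 → 28 + 160 = 188 bp
Sorted largest to smallest: 188, 62, 10 bp.

188, 62, 10 bp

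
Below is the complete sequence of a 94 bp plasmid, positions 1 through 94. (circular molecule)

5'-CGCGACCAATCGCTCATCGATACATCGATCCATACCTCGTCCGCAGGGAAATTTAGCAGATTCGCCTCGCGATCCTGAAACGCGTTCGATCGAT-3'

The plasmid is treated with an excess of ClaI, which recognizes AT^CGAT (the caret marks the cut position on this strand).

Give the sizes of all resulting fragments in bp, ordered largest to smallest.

65, 21, 8 bp

ClaI sites (ATCGAT) start at positions 16, 24, 89.
ClaI cuts after base 2 of each site, so after positions 17, 25, 90.
Circular molecule, 3 cuts → 3 fragments:
  18–25 → 8 bp
  26–90 → 65 bp
  91–94 then 1–17 → 4 + 17 = 21 bp
Sorted largest to smallest: 65, 21, 8 bp.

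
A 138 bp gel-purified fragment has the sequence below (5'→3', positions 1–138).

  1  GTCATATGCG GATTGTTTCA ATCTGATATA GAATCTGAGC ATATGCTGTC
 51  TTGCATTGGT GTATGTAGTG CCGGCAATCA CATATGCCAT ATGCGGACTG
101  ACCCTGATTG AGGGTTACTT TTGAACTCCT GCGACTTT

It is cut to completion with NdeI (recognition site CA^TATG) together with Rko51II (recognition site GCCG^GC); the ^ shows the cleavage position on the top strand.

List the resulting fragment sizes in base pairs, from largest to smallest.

49, 37, 32, 9, 7, 4 bp

NdeI sites (CATATG) start at positions 3, 40, 81, 88.
NdeI cuts after base 2 of each site, so after positions 4, 41, 82, 89.
The Rko51II site (GCCGGC) starts at position 70.
Rko51II cuts after base 4 of each site, so after position 73.
Combined cut positions: 4, 41, 73, 82, 89.
Linear molecule, 5 cuts → 6 fragments:
  1–4 → 4 bp
  5–41 → 37 bp
  42–73 → 32 bp
  74–82 → 9 bp
  83–89 → 7 bp
  90–138 → 49 bp
Sorted largest to smallest: 49, 37, 32, 9, 7, 4 bp.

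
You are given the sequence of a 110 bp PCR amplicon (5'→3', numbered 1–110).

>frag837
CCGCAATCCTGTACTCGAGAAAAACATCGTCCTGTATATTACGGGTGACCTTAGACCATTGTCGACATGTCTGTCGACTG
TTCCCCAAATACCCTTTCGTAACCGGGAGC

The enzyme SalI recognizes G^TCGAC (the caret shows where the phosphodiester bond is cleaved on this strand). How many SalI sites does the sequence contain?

GTCGAC occurs starting at positions 61, 73.
SalI cuts at 2 sites.

2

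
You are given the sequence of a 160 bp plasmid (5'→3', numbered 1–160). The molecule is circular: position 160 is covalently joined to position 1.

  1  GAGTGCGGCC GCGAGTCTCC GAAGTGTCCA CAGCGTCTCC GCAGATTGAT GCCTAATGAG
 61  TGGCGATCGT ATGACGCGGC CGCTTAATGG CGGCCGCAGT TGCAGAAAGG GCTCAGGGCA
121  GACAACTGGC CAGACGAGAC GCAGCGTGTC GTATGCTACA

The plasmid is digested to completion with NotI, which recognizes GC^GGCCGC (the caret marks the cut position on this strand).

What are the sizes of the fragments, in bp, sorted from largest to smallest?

NotI sites (GCGGCCGC) start at positions 5, 76, 90.
NotI cuts after base 2 of each site, so after positions 6, 77, 91.
Circular molecule, 3 cuts → 3 fragments:
  7–77 → 71 bp
  78–91 → 14 bp
  92–160 then 1–6 → 69 + 6 = 75 bp
Sorted largest to smallest: 75, 71, 14 bp.

75, 71, 14 bp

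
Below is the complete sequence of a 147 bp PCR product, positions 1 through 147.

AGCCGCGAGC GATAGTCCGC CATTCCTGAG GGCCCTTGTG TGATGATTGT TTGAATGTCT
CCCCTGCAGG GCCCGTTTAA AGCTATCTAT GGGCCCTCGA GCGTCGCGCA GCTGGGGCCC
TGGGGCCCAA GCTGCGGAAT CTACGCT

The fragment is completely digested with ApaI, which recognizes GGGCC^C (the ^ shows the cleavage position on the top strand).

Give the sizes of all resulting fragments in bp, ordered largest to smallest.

39, 34, 24, 22, 20, 8 bp

ApaI sites (GGGCCC) start at positions 30, 69, 91, 115, 123.
ApaI cuts after base 5 of each site (before the last base), so after positions 34, 73, 95, 119, 127.
Linear molecule, 5 cuts → 6 fragments:
  1–34 → 34 bp
  35–73 → 39 bp
  74–95 → 22 bp
  96–119 → 24 bp
  120–127 → 8 bp
  128–147 → 20 bp
Sorted largest to smallest: 39, 34, 24, 22, 20, 8 bp.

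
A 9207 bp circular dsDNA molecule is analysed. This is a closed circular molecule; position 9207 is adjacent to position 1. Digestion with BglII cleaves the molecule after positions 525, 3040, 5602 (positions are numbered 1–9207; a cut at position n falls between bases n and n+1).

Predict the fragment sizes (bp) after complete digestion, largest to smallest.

4130, 2562, 2515 bp

Circular molecule, 3 cuts → 3 fragments:
  3040 − 525 = 2515 bp
  5602 − 3040 = 2562 bp
  wrap: 9207 − 5602 + 525 = 4130 bp
Sorted largest to smallest: 4130, 2562, 2515 bp.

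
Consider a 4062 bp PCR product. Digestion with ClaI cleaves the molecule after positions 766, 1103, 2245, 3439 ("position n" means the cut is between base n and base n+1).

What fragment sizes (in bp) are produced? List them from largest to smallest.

1194, 1142, 766, 623, 337 bp

Linear molecule, 4 cuts → 5 fragments:
  766 − 0 = 766 bp
  1103 − 766 = 337 bp
  2245 − 1103 = 1142 bp
  3439 − 2245 = 1194 bp
  4062 − 3439 = 623 bp
Sorted largest to smallest: 1194, 1142, 766, 623, 337 bp.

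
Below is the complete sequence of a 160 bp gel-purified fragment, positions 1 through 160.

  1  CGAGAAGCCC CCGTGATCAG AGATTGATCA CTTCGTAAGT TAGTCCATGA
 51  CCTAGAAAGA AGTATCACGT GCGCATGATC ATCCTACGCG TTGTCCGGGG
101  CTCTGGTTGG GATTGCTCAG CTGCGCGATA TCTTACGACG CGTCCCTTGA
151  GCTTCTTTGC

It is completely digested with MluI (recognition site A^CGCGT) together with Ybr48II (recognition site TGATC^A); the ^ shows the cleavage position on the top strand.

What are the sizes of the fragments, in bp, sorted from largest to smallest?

MluI sites (ACGCGT) start at positions 86, 138.
MluI cuts after the first base of each site, so after positions 86, 138.
Ybr48II sites (TGATCA) start at positions 14, 25, 76.
Ybr48II cuts after base 5 of each site (before the last base), so after positions 18, 29, 80.
Combined cut positions: 18, 29, 80, 86, 138.
Linear molecule, 5 cuts → 6 fragments:
  1–18 → 18 bp
  19–29 → 11 bp
  30–80 → 51 bp
  81–86 → 6 bp
  87–138 → 52 bp
  139–160 → 22 bp
Sorted largest to smallest: 52, 51, 22, 18, 11, 6 bp.

52, 51, 22, 18, 11, 6 bp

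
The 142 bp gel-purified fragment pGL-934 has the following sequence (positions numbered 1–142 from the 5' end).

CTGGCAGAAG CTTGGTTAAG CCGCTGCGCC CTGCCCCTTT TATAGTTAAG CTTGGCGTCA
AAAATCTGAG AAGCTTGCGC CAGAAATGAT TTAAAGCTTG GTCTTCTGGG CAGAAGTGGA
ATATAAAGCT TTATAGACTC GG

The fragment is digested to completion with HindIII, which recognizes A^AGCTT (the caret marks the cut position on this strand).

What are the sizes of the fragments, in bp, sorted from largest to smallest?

HindIII sites (AAGCTT) start at positions 8, 48, 71, 94, 126.
HindIII cuts after the first base of each site, so after positions 8, 48, 71, 94, 126.
Linear molecule, 5 cuts → 6 fragments:
  1–8 → 8 bp
  9–48 → 40 bp
  49–71 → 23 bp
  72–94 → 23 bp
  95–126 → 32 bp
  127–142 → 16 bp
Sorted largest to smallest: 40, 32, 23, 23, 16, 8 bp.

40, 32, 23, 23, 16, 8 bp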